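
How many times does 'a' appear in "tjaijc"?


Input string: 'tjaijc'
Target character: 'a'
Scan each position: s[2]='a'
Matches found at indices: 2
Total: 1


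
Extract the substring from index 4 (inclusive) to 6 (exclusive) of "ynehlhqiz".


Input string: 'ynehlhqiz'
Operation: slice [4:6]
Extract characters: s[4]='l', s[5]='h'
Result: lh


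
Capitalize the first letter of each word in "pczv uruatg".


Input string: 'pczv uruatg'
Operation: capitalize first letter of each word
Word transformations: 'pczv'->'Pczv', 'uruatg'->'Uruatg'
Result: Pczv Uruatg


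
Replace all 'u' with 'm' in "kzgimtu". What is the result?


Input string: 'kzgimtu'
Operation: replace 'u' with 'm'
Positions of 'u': 6
After replacement: kzgimtm


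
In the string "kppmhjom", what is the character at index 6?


Input string: 'kppmhjom'
Operation: get character at index 6
Index mapping: s[0]='k', s[1]='p', s[2]='p', s[3]='m', s[4]='h', s[5]='j', s[6]='o'
Result: 'o'


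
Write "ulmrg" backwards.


Input string: 'ulmrg'
Operation: reverse character order
Original order: 'u' -> 'l' -> 'm' -> 'r' -> 'g'
Reversed order: 'g' -> 'r' -> 'm' -> 'l' -> 'u'
Result: grmlu


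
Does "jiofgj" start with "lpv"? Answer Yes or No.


Input string: 'jiofgj'
Prefix to check: 'lpv'
First 3 characters of input: 'jio'
Match: False
Result: No


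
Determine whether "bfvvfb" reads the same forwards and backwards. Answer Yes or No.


Input string: 'bfvvfb'
Reversed: 'bfvvfb'
Compare pairs: s[0]='b' vs s[5]='b' (match), s[1]='f' vs s[4]='f' (match), s[2]='v' vs s[3]='v' (match)
Palindrome: Yes


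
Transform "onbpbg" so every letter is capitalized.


Input string: 'onbpbg'
Operation: convert each letter to uppercase
Mapping: 'o'->'O', 'n'->'N', 'b'->'B', 'p'->'P', 'b'->'B', 'g'->'G'
Result: ONBPBG


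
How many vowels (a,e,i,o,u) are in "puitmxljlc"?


Input string: 'puitmxljlc'
Operation: count vowels (a, e, i, o, u)
Scan: s[0]='p', s[1]='u' (vowel), s[2]='i' (vowel), s[3]='t', s[4]='m', s[5]='x', s[6]='l', s[7]='j', s[8]='l', s[9]='c'
Vowels found: 2
Result: 2


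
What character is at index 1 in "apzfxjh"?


Input string: 'apzfxjh'
Operation: get character at index 1
Index mapping: s[0]='a', s[1]='p'
Result: 'p'


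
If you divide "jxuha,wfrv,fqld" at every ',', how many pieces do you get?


Input string: 'jxuha,wfrv,fqld'
Delimiter: ','
Split result: 'jxuha', 'wfrv', 'fqld'
Number of parts: 3


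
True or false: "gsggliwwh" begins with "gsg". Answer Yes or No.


Input string: 'gsggliwwh'
Prefix to check: 'gsg'
First 3 characters of input: 'gsg'
Match: True
Result: Yes


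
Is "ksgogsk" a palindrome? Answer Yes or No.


Input string: 'ksgogsk'
Reversed: 'ksgogsk'
Compare pairs: s[0]='k' vs s[6]='k' (match), s[1]='s' vs s[5]='s' (match), s[2]='g' vs s[4]='g' (match)
Palindrome: Yes


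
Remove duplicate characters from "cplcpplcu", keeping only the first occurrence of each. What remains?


Input: 'cplcpplcu'
Operation: keep first occurrence of each character
Scan: s[0]='c' new -> keep; s[1]='p' new -> keep; s[2]='l' new -> keep; s[3]='c' seen -> skip; s[4]='p' seen -> skip; s[5]='p' seen -> skip; s[6]='l' seen -> skip; s[7]='c' seen -> skip; s[8]='u' new -> keep
Result: cplu


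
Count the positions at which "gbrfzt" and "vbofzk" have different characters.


String 1: 'gbrfzt'
String 2: 'vbofzk'
Compare each position: pos 0: 'g'!='v', pos 1: 'b'=='b', pos 2: 'r'!='o', pos 3: 'f'=='f', pos 4: 'z'=='z', pos 5: 't'!='k'
Differing positions: 3
Hamming distance: 3


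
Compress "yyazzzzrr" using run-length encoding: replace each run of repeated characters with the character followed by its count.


Input: 'yyazzzzrr'
Operation: identify consecutive runs
Runs: 'yy' -> y2, 'a' -> a1, 'zzzz' -> z4, 'rr' -> r2
Encoded: y2a1z4r2


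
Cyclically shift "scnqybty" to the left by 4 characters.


Input: 'scnqybty', shift = 4
Operation: split at index 4 and swap parts
Front part s[0:4] = 'scnq'
Back part s[4:] = 'ybty'
Rotated = back + front = 'ybty' + 'scnq'
Result: ybtyscnq


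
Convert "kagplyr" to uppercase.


Input string: 'kagplyr'
Operation: convert each letter to uppercase
Mapping: 'k'->'K', 'a'->'A', 'g'->'G', 'p'->'P', 'l'->'L', 'y'->'Y', 'r'->'R'
Result: KAGPLYR


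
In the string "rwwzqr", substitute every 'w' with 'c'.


Input string: 'rwwzqr'
Operation: replace 'w' with 'c'
Positions of 'w': 1, 2
After replacement: rcczqr


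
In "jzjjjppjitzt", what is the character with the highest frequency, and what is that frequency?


Input: 'jzjjjppjitzt'
Operation: tally each character
Counts: 'i':1, 'j':5, 'p':2, 't':2, 'z':2
Maximum: 'j' appears 5 times


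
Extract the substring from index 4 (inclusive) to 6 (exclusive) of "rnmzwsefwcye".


Input string: 'rnmzwsefwcye'
Operation: slice [4:6]
Extract characters: s[4]='w', s[5]='s'
Result: ws


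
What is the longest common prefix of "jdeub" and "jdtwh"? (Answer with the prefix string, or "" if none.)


String 1: 'jdeub'
String 2: 'jdtwh'
Compare position by position:
pos 0: 'j' vs 'j' match
pos 1: 'd' vs 'd' match
pos 2: 'e' vs 't' differ -> stop
Longest common prefix: "jd" (length 2)


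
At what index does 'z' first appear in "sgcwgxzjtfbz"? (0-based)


Input string: 'sgcwgxzjtfbz'
Target: 'z'
Scanning left to right: s[0]='s', s[1]='g', s[2]='c', s[3]='w', s[4]='g', s[5]='x', s[6]='z'
First match at index: 6


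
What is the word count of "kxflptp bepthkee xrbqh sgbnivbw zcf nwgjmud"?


Input string: 'kxflptp bepthkee xrbqh sgbnivbw zcf nwgjmud'
Operation: split by spaces
Words found: 'kxflptp', 'bepthkee', 'xrbqh', 'sgbnivbw', 'zcf', 'nwgjmud'
Word count: 6


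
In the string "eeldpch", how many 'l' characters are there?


Input string: 'eeldpch'
Target character: 'l'
Scan each position: s[2]='l'
Matches found at indices: 2
Total: 1


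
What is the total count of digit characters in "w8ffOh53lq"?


Input string: 'w8ffOh53lq'
Operation: count digit characters (0-9)
Scan: 'w', '8'(digit), 'f', 'f', 'O', 'h', '5'(digit), '3'(digit), 'l', 'q'
Digits found: 3
Result: 3


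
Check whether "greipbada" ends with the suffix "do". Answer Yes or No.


Input string: 'greipbada'
Suffix to check: 'do'
Last 2 characters of input: 'da'
Match: False
Result: No


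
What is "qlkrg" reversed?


Input string: 'qlkrg'
Operation: reverse character order
Original order: 'q' -> 'l' -> 'k' -> 'r' -> 'g'
Reversed order: 'g' -> 'r' -> 'k' -> 'l' -> 'q'
Result: grklq


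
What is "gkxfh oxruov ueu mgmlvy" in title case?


Input string: 'gkxfh oxruov ueu mgmlvy'
Operation: capitalize first letter of each word
Word transformations: 'gkxfh'->'Gkxfh', 'oxruov'->'Oxruov', 'ueu'->'Ueu', 'mgmlvy'->'Mgmlvy'
Result: Gkxfh Oxruov Ueu Mgmlvy


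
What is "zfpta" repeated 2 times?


Input string: 'zfpta'
Operation: repeat 2 times
Concatenation: 'zfpta' + 'zfpta'
Result: zfptazfpta


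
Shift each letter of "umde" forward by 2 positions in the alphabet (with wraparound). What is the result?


Input: 'umde', shift = 2
Operation: for each letter, (position + 2) mod 26
Mapping: 'u'(20+2=22)->'w', 'm'(12+2=14)->'o', 'd'(3+2=5)->'f', 'e'(4+2=6)->'g'
Result: wofg


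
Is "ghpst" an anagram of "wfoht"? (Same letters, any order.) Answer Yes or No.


String 1: 'wfoht' -> sorted: 'fhotw'
String 2: 'ghpst' -> sorted: 'ghpst'
Compare sorted forms: 'fhotw' != 'ghpst'
Anagram: No


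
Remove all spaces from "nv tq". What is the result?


Input string: 'nv tq'
Operation: remove all spaces
Words: 'nv', 'tq'
Join without spaces: nvtq


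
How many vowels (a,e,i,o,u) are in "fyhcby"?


Input string: 'fyhcby'
Operation: count vowels (a, e, i, o, u)
Scan: s[0]='f', s[1]='y', s[2]='h', s[3]='c', s[4]='b', s[5]='y'
Vowels found: 0
Result: 0


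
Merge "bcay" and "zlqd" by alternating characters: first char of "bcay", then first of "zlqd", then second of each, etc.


String 1: 'bcay'
String 2: 'zlqd'
Operation: alternate characters
Pairs: 'b'+'z', 'c'+'l', 'a'+'q', 'y'+'d'
Result: bzclaqyd


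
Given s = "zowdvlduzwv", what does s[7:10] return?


Input string: 'zowdvlduzwv'
Operation: slice [7:10]
Extract characters: s[7]='u', s[8]='z', s[9]='w'
Result: uzw


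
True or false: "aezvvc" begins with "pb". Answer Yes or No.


Input string: 'aezvvc'
Prefix to check: 'pb'
First 2 characters of input: 'ae'
Match: False
Result: No


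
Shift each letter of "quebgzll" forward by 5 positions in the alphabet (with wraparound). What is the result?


Input: 'quebgzll', shift = 5
Operation: for each letter, (position + 5) mod 26
Mapping: 'q'(16+5=21)->'v', 'u'(20+5=25)->'z', 'e'(4+5=9)->'j', 'b'(1+5=6)->'g', 'g'(6+5=11)->'l', 'z'(25+5=30, 30 mod 26=4)->'e', 'l'(11+5=16)->'q', 'l'(11+5=16)->'q'
Result: vzjgleqq


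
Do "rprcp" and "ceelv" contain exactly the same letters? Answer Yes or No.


String 1: 'rprcp' -> sorted: 'cpprr'
String 2: 'ceelv' -> sorted: 'ceelv'
Compare sorted forms: 'cpprr' != 'ceelv'
Anagram: No


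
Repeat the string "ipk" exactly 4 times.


Input string: 'ipk'
Operation: repeat 4 times
Concatenation: 'ipk' + 'ipk' + 'ipk' + 'ipk'
Result: ipkipkipkipk


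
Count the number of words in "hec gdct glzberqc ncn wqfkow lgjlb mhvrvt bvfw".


Input string: 'hec gdct glzberqc ncn wqfkow lgjlb mhvrvt bvfw'
Operation: split by spaces
Words found: 'hec', 'gdct', 'glzberqc', 'ncn', 'wqfkow', 'lgjlb', 'mhvrvt', 'bvfw'
Word count: 8


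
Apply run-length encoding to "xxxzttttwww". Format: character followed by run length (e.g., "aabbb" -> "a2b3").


Input: 'xxxzttttwww'
Operation: identify consecutive runs
Runs: 'xxx' -> x3, 'z' -> z1, 'tttt' -> t4, 'www' -> w3
Encoded: x3z1t4w3


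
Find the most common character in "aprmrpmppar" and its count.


Input: 'aprmrpmppar'
Operation: tally each character
Counts: 'a':2, 'm':2, 'p':4, 'r':3
Maximum: 'p' appears 4 times


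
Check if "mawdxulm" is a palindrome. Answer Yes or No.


Input string: 'mawdxulm'
Reversed: 'mluxdwam'
Compare pairs: s[0]='m' vs s[7]='m' (match), s[1]='a' vs s[6]='l' (mismatch), s[2]='w' vs s[5]='u' (mismatch), s[3]='d' vs s[4]='x' (mismatch)
Palindrome: No


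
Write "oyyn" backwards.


Input string: 'oyyn'
Operation: reverse character order
Original order: 'o' -> 'y' -> 'y' -> 'n'
Reversed order: 'n' -> 'y' -> 'y' -> 'o'
Result: nyyo


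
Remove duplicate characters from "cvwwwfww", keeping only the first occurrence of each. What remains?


Input: 'cvwwwfww'
Operation: keep first occurrence of each character
Scan: s[0]='c' new -> keep; s[1]='v' new -> keep; s[2]='w' new -> keep; s[3]='w' seen -> skip; s[4]='w' seen -> skip; s[5]='f' new -> keep; s[6]='w' seen -> skip; s[7]='w' seen -> skip
Result: cvwf


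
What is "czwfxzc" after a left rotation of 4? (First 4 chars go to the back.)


Input: 'czwfxzc', shift = 4
Operation: split at index 4 and swap parts
Front part s[0:4] = 'czwf'
Back part s[4:] = 'xzc'
Rotated = back + front = 'xzc' + 'czwf'
Result: xzcczwf


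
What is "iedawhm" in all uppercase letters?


Input string: 'iedawhm'
Operation: convert each letter to uppercase
Mapping: 'i'->'I', 'e'->'E', 'd'->'D', 'a'->'A', 'w'->'W', 'h'->'H', 'm'->'M'
Result: IEDAWHM


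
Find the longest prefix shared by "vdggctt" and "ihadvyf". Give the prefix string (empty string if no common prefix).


String 1: 'vdggctt'
String 2: 'ihadvyf'
Compare position by position:
pos 0: 'v' vs 'i' differ -> stop
Longest common prefix: "" (length 0)


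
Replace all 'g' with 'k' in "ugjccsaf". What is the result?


Input string: 'ugjccsaf'
Operation: replace 'g' with 'k'
Positions of 'g': 1
After replacement: ukjccsaf


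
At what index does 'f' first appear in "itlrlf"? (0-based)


Input string: 'itlrlf'
Target: 'f'
Scanning left to right: s[0]='i', s[1]='t', s[2]='l', s[3]='r', s[4]='l', s[5]='f'
First match at index: 5


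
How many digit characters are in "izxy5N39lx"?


Input string: 'izxy5N39lx'
Operation: count digit characters (0-9)
Scan: 'i', 'z', 'x', 'y', '5'(digit), 'N', '3'(digit), '9'(digit), 'l', 'x'
Digits found: 3
Result: 3


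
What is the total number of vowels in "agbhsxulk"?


Input string: 'agbhsxulk'
Operation: count vowels (a, e, i, o, u)
Scan: s[0]='a' (vowel), s[1]='g', s[2]='b', s[3]='h', s[4]='s', s[5]='x', s[6]='u' (vowel), s[7]='l', s[8]='k'
Vowels found: 2
Result: 2


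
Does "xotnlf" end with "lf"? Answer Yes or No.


Input string: 'xotnlf'
Suffix to check: 'lf'
Last 2 characters of input: 'lf'
Match: True
Result: Yes


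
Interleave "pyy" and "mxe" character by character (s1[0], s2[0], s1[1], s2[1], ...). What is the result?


String 1: 'pyy'
String 2: 'mxe'
Operation: alternate characters
Pairs: 'p'+'m', 'y'+'x', 'y'+'e'
Result: pmyxye


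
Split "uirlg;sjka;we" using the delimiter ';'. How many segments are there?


Input string: 'uirlg;sjka;we'
Delimiter: ';'
Split result: 'uirlg', 'sjka', 'we'
Number of parts: 3


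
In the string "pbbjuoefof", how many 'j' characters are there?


Input string: 'pbbjuoefof'
Target character: 'j'
Scan each position: s[3]='j'
Matches found at indices: 3
Total: 1


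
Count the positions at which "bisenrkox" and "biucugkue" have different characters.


String 1: 'bisenrkox'
String 2: 'biucugkue'
Compare each position: pos 0: 'b'=='b', pos 1: 'i'=='i', pos 2: 's'!='u', pos 3: 'e'!='c', pos 4: 'n'!='u', pos 5: 'r'!='g', pos 6: 'k'=='k', pos 7: 'o'!='u', pos 8: 'x'!='e'
Differing positions: 6
Hamming distance: 6


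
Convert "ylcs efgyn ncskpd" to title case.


Input string: 'ylcs efgyn ncskpd'
Operation: capitalize first letter of each word
Word transformations: 'ylcs'->'Ylcs', 'efgyn'->'Efgyn', 'ncskpd'->'Ncskpd'
Result: Ylcs Efgyn Ncskpd


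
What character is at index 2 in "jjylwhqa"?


Input string: 'jjylwhqa'
Operation: get character at index 2
Index mapping: s[0]='j', s[1]='j', s[2]='y'
Result: 'y'


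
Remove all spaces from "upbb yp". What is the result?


Input string: 'upbb yp'
Operation: remove all spaces
Words: 'upbb', 'yp'
Join without spaces: upbbyp


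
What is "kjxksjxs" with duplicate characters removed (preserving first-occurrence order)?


Input: 'kjxksjxs'
Operation: keep first occurrence of each character
Scan: s[0]='k' new -> keep; s[1]='j' new -> keep; s[2]='x' new -> keep; s[3]='k' seen -> skip; s[4]='s' new -> keep; s[5]='j' seen -> skip; s[6]='x' seen -> skip; s[7]='s' seen -> skip
Result: kjxs


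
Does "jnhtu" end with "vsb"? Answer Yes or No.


Input string: 'jnhtu'
Suffix to check: 'vsb'
Last 3 characters of input: 'htu'
Match: False
Result: No


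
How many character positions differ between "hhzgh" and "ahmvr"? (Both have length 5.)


String 1: 'hhzgh'
String 2: 'ahmvr'
Compare each position: pos 0: 'h'!='a', pos 1: 'h'=='h', pos 2: 'z'!='m', pos 3: 'g'!='v', pos 4: 'h'!='r'
Differing positions: 4
Hamming distance: 4


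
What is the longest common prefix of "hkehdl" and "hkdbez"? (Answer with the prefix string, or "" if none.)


String 1: 'hkehdl'
String 2: 'hkdbez'
Compare position by position:
pos 0: 'h' vs 'h' match
pos 1: 'k' vs 'k' match
pos 2: 'e' vs 'd' differ -> stop
Longest common prefix: "hk" (length 2)


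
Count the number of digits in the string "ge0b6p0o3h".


Input string: 'ge0b6p0o3h'
Operation: count digit characters (0-9)
Scan: 'g', 'e', '0'(digit), 'b', '6'(digit), 'p', '0'(digit), 'o', '3'(digit), 'h'
Digits found: 4
Result: 4


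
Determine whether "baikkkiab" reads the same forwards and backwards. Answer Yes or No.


Input string: 'baikkkiab'
Reversed: 'baikkkiab'
Compare pairs: s[0]='b' vs s[8]='b' (match), s[1]='a' vs s[7]='a' (match), s[2]='i' vs s[6]='i' (match), s[3]='k' vs s[5]='k' (match)
Palindrome: Yes


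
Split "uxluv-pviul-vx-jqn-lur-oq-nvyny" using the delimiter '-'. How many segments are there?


Input string: 'uxluv-pviul-vx-jqn-lur-oq-nvyny'
Delimiter: '-'
Split result: 'uxluv', 'pviul', 'vx', 'jqn', 'lur', 'oq', 'nvyny'
Number of parts: 7


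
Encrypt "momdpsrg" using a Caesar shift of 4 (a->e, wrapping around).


Input: 'momdpsrg', shift = 4
Operation: for each letter, (position + 4) mod 26
Mapping: 'm'(12+4=16)->'q', 'o'(14+4=18)->'s', 'm'(12+4=16)->'q', 'd'(3+4=7)->'h', 'p'(15+4=19)->'t', 's'(18+4=22)->'w', 'r'(17+4=21)->'v', 'g'(6+4=10)->'k'
Result: qsqhtwvk


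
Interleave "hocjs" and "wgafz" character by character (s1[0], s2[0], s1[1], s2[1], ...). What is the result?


String 1: 'hocjs'
String 2: 'wgafz'
Operation: alternate characters
Pairs: 'h'+'w', 'o'+'g', 'c'+'a', 'j'+'f', 's'+'z'
Result: hwogcajfsz


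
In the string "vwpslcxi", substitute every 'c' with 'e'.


Input string: 'vwpslcxi'
Operation: replace 'c' with 'e'
Positions of 'c': 5
After replacement: vwpslexi


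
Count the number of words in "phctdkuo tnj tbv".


Input string: 'phctdkuo tnj tbv'
Operation: split by spaces
Words found: 'phctdkuo', 'tnj', 'tbv'
Word count: 3


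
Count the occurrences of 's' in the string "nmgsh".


Input string: 'nmgsh'
Target character: 's'
Scan each position: s[3]='s'
Matches found at indices: 3
Total: 1


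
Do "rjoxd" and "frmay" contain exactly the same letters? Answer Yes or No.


String 1: 'rjoxd' -> sorted: 'djorx'
String 2: 'frmay' -> sorted: 'afmry'
Compare sorted forms: 'djorx' != 'afmry'
Anagram: No


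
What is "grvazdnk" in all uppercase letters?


Input string: 'grvazdnk'
Operation: convert each letter to uppercase
Mapping: 'g'->'G', 'r'->'R', 'v'->'V', 'a'->'A', 'z'->'Z', 'd'->'D', 'n'->'N', 'k'->'K'
Result: GRVAZDNK


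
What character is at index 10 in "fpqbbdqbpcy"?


Input string: 'fpqbbdqbpcy'
Operation: get character at index 10
Index mapping: s[0]='f', s[1]='p', s[2]='q', s[3]='b', s[4]='b', s[5]='d', s[6]='q', s[7]='b', s[8]='p', s[9]='c', s[10]='y'
Result: 'y'


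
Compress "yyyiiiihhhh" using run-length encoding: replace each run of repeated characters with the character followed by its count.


Input: 'yyyiiiihhhh'
Operation: identify consecutive runs
Runs: 'yyy' -> y3, 'iiii' -> i4, 'hhhh' -> h4
Encoded: y3i4h4


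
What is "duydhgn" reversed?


Input string: 'duydhgn'
Operation: reverse character order
Original order: 'd' -> 'u' -> 'y' -> 'd' -> 'h' -> 'g' -> 'n'
Reversed order: 'n' -> 'g' -> 'h' -> 'd' -> 'y' -> 'u' -> 'd'
Result: nghdyud


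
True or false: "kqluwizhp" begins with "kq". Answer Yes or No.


Input string: 'kqluwizhp'
Prefix to check: 'kq'
First 2 characters of input: 'kq'
Match: True
Result: Yes


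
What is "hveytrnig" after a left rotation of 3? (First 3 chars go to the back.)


Input: 'hveytrnig', shift = 3
Operation: split at index 3 and swap parts
Front part s[0:3] = 'hve'
Back part s[3:] = 'ytrnig'
Rotated = back + front = 'ytrnig' + 'hve'
Result: ytrnighve


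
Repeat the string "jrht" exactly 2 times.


Input string: 'jrht'
Operation: repeat 2 times
Concatenation: 'jrht' + 'jrht'
Result: jrhtjrht


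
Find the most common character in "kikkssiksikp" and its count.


Input: 'kikkssiksikp'
Operation: tally each character
Counts: 'i':3, 'k':5, 'p':1, 's':3
Maximum: 'k' appears 5 times


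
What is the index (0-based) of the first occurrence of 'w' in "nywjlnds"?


Input string: 'nywjlnds'
Target: 'w'
Scanning left to right: s[0]='n', s[1]='y', s[2]='w'
First match at index: 2


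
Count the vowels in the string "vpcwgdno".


Input string: 'vpcwgdno'
Operation: count vowels (a, e, i, o, u)
Scan: s[0]='v', s[1]='p', s[2]='c', s[3]='w', s[4]='g', s[5]='d', s[6]='n', s[7]='o' (vowel)
Vowels found: 1
Result: 1


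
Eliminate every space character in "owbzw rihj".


Input string: 'owbzw rihj'
Operation: remove all spaces
Words: 'owbzw', 'rihj'
Join without spaces: owbzwrihj


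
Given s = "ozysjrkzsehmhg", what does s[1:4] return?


Input string: 'ozysjrkzsehmhg'
Operation: slice [1:4]
Extract characters: s[1]='z', s[2]='y', s[3]='s'
Result: zys


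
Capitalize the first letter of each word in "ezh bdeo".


Input string: 'ezh bdeo'
Operation: capitalize first letter of each word
Word transformations: 'ezh'->'Ezh', 'bdeo'->'Bdeo'
Result: Ezh Bdeo


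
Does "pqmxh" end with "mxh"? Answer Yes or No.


Input string: 'pqmxh'
Suffix to check: 'mxh'
Last 3 characters of input: 'mxh'
Match: True
Result: Yes


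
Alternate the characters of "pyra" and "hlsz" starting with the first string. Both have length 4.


String 1: 'pyra'
String 2: 'hlsz'
Operation: alternate characters
Pairs: 'p'+'h', 'y'+'l', 'r'+'s', 'a'+'z'
Result: phylrsaz


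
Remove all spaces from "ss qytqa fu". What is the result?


Input string: 'ss qytqa fu'
Operation: remove all spaces
Words: 'ss', 'qytqa', 'fu'
Join without spaces: ssqytqafu


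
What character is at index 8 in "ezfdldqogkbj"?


Input string: 'ezfdldqogkbj'
Operation: get character at index 8
Index mapping: s[0]='e', s[1]='z', s[2]='f', s[3]='d', s[4]='l', s[5]='d', s[6]='q', s[7]='o', s[8]='g'
Result: 'g'


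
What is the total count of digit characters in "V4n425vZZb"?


Input string: 'V4n425vZZb'
Operation: count digit characters (0-9)
Scan: 'V', '4'(digit), 'n', '4'(digit), '2'(digit), '5'(digit), 'v', 'Z', 'Z', 'b'
Digits found: 4
Result: 4


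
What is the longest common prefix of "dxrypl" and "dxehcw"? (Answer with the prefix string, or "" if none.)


String 1: 'dxrypl'
String 2: 'dxehcw'
Compare position by position:
pos 0: 'd' vs 'd' match
pos 1: 'x' vs 'x' match
pos 2: 'r' vs 'e' differ -> stop
Longest common prefix: "dx" (length 2)


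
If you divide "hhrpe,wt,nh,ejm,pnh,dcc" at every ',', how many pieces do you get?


Input string: 'hhrpe,wt,nh,ejm,pnh,dcc'
Delimiter: ','
Split result: 'hhrpe', 'wt', 'nh', 'ejm', 'pnh', 'dcc'
Number of parts: 6


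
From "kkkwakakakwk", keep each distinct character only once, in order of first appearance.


Input: 'kkkwakakakwk'
Operation: keep first occurrence of each character
Scan: s[0]='k' new -> keep; s[1]='k' seen -> skip; s[2]='k' seen -> skip; s[3]='w' new -> keep; s[4]='a' new -> keep; s[5]='k' seen -> skip; s[6]='a' seen -> skip; s[7]='k' seen -> skip; s[8]='a' seen -> skip; s[9]='k' seen -> skip; s[10]='w' seen -> skip; s[11]='k' seen -> skip
Result: kwa


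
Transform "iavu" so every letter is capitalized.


Input string: 'iavu'
Operation: convert each letter to uppercase
Mapping: 'i'->'I', 'a'->'A', 'v'->'V', 'u'->'U'
Result: IAVU


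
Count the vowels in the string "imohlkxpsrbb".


Input string: 'imohlkxpsrbb'
Operation: count vowels (a, e, i, o, u)
Scan: s[0]='i' (vowel), s[1]='m', s[2]='o' (vowel), s[3]='h', s[4]='l', s[5]='k', s[6]='x', s[7]='p', s[8]='s', s[9]='r', s[10]='b', s[11]='b'
Vowels found: 2
Result: 2


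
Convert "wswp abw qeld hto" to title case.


Input string: 'wswp abw qeld hto'
Operation: capitalize first letter of each word
Word transformations: 'wswp'->'Wswp', 'abw'->'Abw', 'qeld'->'Qeld', 'hto'->'Hto'
Result: Wswp Abw Qeld Hto


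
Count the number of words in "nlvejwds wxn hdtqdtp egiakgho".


Input string: 'nlvejwds wxn hdtqdtp egiakgho'
Operation: split by spaces
Words found: 'nlvejwds', 'wxn', 'hdtqdtp', 'egiakgho'
Word count: 4


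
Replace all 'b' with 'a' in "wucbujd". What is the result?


Input string: 'wucbujd'
Operation: replace 'b' with 'a'
Positions of 'b': 3
After replacement: wucaujd


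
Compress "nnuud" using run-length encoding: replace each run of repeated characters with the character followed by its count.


Input: 'nnuud'
Operation: identify consecutive runs
Runs: 'nn' -> n2, 'uu' -> u2, 'd' -> d1
Encoded: n2u2d1


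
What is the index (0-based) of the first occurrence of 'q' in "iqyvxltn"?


Input string: 'iqyvxltn'
Target: 'q'
Scanning left to right: s[0]='i', s[1]='q'
First match at index: 1


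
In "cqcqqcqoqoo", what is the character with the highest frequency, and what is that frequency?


Input: 'cqcqqcqoqoo'
Operation: tally each character
Counts: 'c':3, 'o':3, 'q':5
Maximum: 'q' appears 5 times


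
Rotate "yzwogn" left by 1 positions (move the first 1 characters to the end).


Input: 'yzwogn', shift = 1
Operation: split at index 1 and swap parts
Front part s[0:1] = 'y'
Back part s[1:] = 'zwogn'
Rotated = back + front = 'zwogn' + 'y'
Result: zwogny


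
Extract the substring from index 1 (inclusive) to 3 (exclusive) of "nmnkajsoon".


Input string: 'nmnkajsoon'
Operation: slice [1:3]
Extract characters: s[1]='m', s[2]='n'
Result: mn


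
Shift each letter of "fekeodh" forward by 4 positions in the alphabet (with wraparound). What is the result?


Input: 'fekeodh', shift = 4
Operation: for each letter, (position + 4) mod 26
Mapping: 'f'(5+4=9)->'j', 'e'(4+4=8)->'i', 'k'(10+4=14)->'o', 'e'(4+4=8)->'i', 'o'(14+4=18)->'s', 'd'(3+4=7)->'h', 'h'(7+4=11)->'l'
Result: jioishl


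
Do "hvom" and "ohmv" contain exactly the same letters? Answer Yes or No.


String 1: 'hvom' -> sorted: 'hmov'
String 2: 'ohmv' -> sorted: 'hmov'
Compare sorted forms: 'hmov' == 'hmov'
Anagram: Yes


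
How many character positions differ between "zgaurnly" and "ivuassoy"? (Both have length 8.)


String 1: 'zgaurnly'
String 2: 'ivuassoy'
Compare each position: pos 0: 'z'!='i', pos 1: 'g'!='v', pos 2: 'a'!='u', pos 3: 'u'!='a', pos 4: 'r'!='s', pos 5: 'n'!='s', pos 6: 'l'!='o', pos 7: 'y'=='y'
Differing positions: 7
Hamming distance: 7


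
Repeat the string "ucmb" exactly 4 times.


Input string: 'ucmb'
Operation: repeat 4 times
Concatenation: 'ucmb' + 'ucmb' + 'ucmb' + 'ucmb'
Result: ucmbucmbucmbucmb


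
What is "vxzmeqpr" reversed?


Input string: 'vxzmeqpr'
Operation: reverse character order
Original order: 'v' -> 'x' -> 'z' -> 'm' -> 'e' -> 'q' -> 'p' -> 'r'
Reversed order: 'r' -> 'p' -> 'q' -> 'e' -> 'm' -> 'z' -> 'x' -> 'v'
Result: rpqemzxv


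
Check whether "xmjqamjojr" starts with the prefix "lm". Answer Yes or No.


Input string: 'xmjqamjojr'
Prefix to check: 'lm'
First 2 characters of input: 'xm'
Match: False
Result: No


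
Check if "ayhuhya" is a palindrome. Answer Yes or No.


Input string: 'ayhuhya'
Reversed: 'ayhuhya'
Compare pairs: s[0]='a' vs s[6]='a' (match), s[1]='y' vs s[5]='y' (match), s[2]='h' vs s[4]='h' (match)
Palindrome: Yes


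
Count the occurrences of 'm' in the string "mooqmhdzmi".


Input string: 'mooqmhdzmi'
Target character: 'm'
Scan each position: s[0]='m', s[4]='m', s[8]='m'
Matches found at indices: 0, 4, 8
Total: 3


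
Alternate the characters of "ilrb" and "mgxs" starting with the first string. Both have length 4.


String 1: 'ilrb'
String 2: 'mgxs'
Operation: alternate characters
Pairs: 'i'+'m', 'l'+'g', 'r'+'x', 'b'+'s'
Result: imlgrxbs


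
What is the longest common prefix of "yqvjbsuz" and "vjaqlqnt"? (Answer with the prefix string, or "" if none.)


String 1: 'yqvjbsuz'
String 2: 'vjaqlqnt'
Compare position by position:
pos 0: 'y' vs 'v' differ -> stop
Longest common prefix: "" (length 0)


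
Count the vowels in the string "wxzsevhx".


Input string: 'wxzsevhx'
Operation: count vowels (a, e, i, o, u)
Scan: s[0]='w', s[1]='x', s[2]='z', s[3]='s', s[4]='e' (vowel), s[5]='v', s[6]='h', s[7]='x'
Vowels found: 1
Result: 1


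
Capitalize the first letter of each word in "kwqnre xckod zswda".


Input string: 'kwqnre xckod zswda'
Operation: capitalize first letter of each word
Word transformations: 'kwqnre'->'Kwqnre', 'xckod'->'Xckod', 'zswda'->'Zswda'
Result: Kwqnre Xckod Zswda


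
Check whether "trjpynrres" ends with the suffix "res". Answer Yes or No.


Input string: 'trjpynrres'
Suffix to check: 'res'
Last 3 characters of input: 'res'
Match: True
Result: Yes


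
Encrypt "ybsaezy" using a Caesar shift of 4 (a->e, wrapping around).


Input: 'ybsaezy', shift = 4
Operation: for each letter, (position + 4) mod 26
Mapping: 'y'(24+4=28, 28 mod 26=2)->'c', 'b'(1+4=5)->'f', 's'(18+4=22)->'w', 'a'(0+4=4)->'e', 'e'(4+4=8)->'i', 'z'(25+4=29, 29 mod 26=3)->'d', 'y'(24+4=28, 28 mod 26=2)->'c'
Result: cfweidc


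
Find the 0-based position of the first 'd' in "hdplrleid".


Input string: 'hdplrleid'
Target: 'd'
Scanning left to right: s[0]='h', s[1]='d'
First match at index: 1


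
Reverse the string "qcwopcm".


Input string: 'qcwopcm'
Operation: reverse character order
Original order: 'q' -> 'c' -> 'w' -> 'o' -> 'p' -> 'c' -> 'm'
Reversed order: 'm' -> 'c' -> 'p' -> 'o' -> 'w' -> 'c' -> 'q'
Result: mcpowcq


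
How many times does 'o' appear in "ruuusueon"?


Input string: 'ruuusueon'
Target character: 'o'
Scan each position: s[7]='o'
Matches found at indices: 7
Total: 1


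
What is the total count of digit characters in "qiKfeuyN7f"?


Input string: 'qiKfeuyN7f'
Operation: count digit characters (0-9)
Scan: 'q', 'i', 'K', 'f', 'e', 'u', 'y', 'N', '7'(digit), 'f'
Digits found: 1
Result: 1


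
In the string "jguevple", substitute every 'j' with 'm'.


Input string: 'jguevple'
Operation: replace 'j' with 'm'
Positions of 'j': 0
After replacement: mguevple


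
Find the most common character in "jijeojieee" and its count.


Input: 'jijeojieee'
Operation: tally each character
Counts: 'e':4, 'i':2, 'j':3, 'o':1
Maximum: 'e' appears 4 times


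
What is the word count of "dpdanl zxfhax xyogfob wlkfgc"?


Input string: 'dpdanl zxfhax xyogfob wlkfgc'
Operation: split by spaces
Words found: 'dpdanl', 'zxfhax', 'xyogfob', 'wlkfgc'
Word count: 4


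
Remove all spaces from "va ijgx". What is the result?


Input string: 'va ijgx'
Operation: remove all spaces
Words: 'va', 'ijgx'
Join without spaces: vaijgx


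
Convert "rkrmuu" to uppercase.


Input string: 'rkrmuu'
Operation: convert each letter to uppercase
Mapping: 'r'->'R', 'k'->'K', 'r'->'R', 'm'->'M', 'u'->'U', 'u'->'U'
Result: RKRMUU


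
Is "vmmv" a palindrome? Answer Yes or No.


Input string: 'vmmv'
Reversed: 'vmmv'
Compare pairs: s[0]='v' vs s[3]='v' (match), s[1]='m' vs s[2]='m' (match)
Palindrome: Yes


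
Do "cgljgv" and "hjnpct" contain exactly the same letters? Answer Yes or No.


String 1: 'cgljgv' -> sorted: 'cggjlv'
String 2: 'hjnpct' -> sorted: 'chjnpt'
Compare sorted forms: 'cggjlv' != 'chjnpt'
Anagram: No


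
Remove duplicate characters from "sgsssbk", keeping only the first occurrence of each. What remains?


Input: 'sgsssbk'
Operation: keep first occurrence of each character
Scan: s[0]='s' new -> keep; s[1]='g' new -> keep; s[2]='s' seen -> skip; s[3]='s' seen -> skip; s[4]='s' seen -> skip; s[5]='b' new -> keep; s[6]='k' new -> keep
Result: sgbk


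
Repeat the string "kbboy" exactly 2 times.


Input string: 'kbboy'
Operation: repeat 2 times
Concatenation: 'kbboy' + 'kbboy'
Result: kbboykbboy


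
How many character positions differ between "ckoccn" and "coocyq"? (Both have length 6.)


String 1: 'ckoccn'
String 2: 'coocyq'
Compare each position: pos 0: 'c'=='c', pos 1: 'k'!='o', pos 2: 'o'=='o', pos 3: 'c'=='c', pos 4: 'c'!='y', pos 5: 'n'!='q'
Differing positions: 3
Hamming distance: 3


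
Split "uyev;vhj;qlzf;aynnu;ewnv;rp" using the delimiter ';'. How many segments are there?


Input string: 'uyev;vhj;qlzf;aynnu;ewnv;rp'
Delimiter: ';'
Split result: 'uyev', 'vhj', 'qlzf', 'aynnu', 'ewnv', 'rp'
Number of parts: 6


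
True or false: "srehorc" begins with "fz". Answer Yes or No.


Input string: 'srehorc'
Prefix to check: 'fz'
First 2 characters of input: 'sr'
Match: False
Result: No


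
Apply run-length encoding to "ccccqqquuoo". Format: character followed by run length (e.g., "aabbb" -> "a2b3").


Input: 'ccccqqquuoo'
Operation: identify consecutive runs
Runs: 'cccc' -> c4, 'qqq' -> q3, 'uu' -> u2, 'oo' -> o2
Encoded: c4q3u2o2


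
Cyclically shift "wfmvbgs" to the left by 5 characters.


Input: 'wfmvbgs', shift = 5
Operation: split at index 5 and swap parts
Front part s[0:5] = 'wfmvb'
Back part s[5:] = 'gs'
Rotated = back + front = 'gs' + 'wfmvb'
Result: gswfmvb


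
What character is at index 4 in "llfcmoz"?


Input string: 'llfcmoz'
Operation: get character at index 4
Index mapping: s[0]='l', s[1]='l', s[2]='f', s[3]='c', s[4]='m'
Result: 'm'


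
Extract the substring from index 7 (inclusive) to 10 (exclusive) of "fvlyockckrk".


Input string: 'fvlyockckrk'
Operation: slice [7:10]
Extract characters: s[7]='c', s[8]='k', s[9]='r'
Result: ckr


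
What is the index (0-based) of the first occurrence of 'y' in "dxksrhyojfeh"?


Input string: 'dxksrhyojfeh'
Target: 'y'
Scanning left to right: s[0]='d', s[1]='x', s[2]='k', s[3]='s', s[4]='r', s[5]='h', s[6]='y'
First match at index: 6


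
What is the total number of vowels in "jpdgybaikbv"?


Input string: 'jpdgybaikbv'
Operation: count vowels (a, e, i, o, u)
Scan: s[0]='j', s[1]='p', s[2]='d', s[3]='g', s[4]='y', s[5]='b', s[6]='a' (vowel), s[7]='i' (vowel), s[8]='k', s[9]='b', s[10]='v'
Vowels found: 2
Result: 2


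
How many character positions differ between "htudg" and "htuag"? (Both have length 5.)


String 1: 'htudg'
String 2: 'htuag'
Compare each position: pos 0: 'h'=='h', pos 1: 't'=='t', pos 2: 'u'=='u', pos 3: 'd'!='a', pos 4: 'g'=='g'
Differing positions: 1
Hamming distance: 1


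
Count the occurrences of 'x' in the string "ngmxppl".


Input string: 'ngmxppl'
Target character: 'x'
Scan each position: s[3]='x'
Matches found at indices: 3
Total: 1


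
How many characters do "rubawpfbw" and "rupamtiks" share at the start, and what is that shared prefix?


String 1: 'rubawpfbw'
String 2: 'rupamtiks'
Compare position by position:
pos 0: 'r' vs 'r' match
pos 1: 'u' vs 'u' match
pos 2: 'b' vs 'p' differ -> stop
Longest common prefix: "ru" (length 2)


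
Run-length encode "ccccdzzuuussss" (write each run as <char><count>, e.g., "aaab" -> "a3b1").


Input: 'ccccdzzuuussss'
Operation: identify consecutive runs
Runs: 'cccc' -> c4, 'd' -> d1, 'zz' -> z2, 'uuu' -> u3, 'ssss' -> s4
Encoded: c4d1z2u3s4


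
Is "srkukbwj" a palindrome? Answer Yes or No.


Input string: 'srkukbwj'
Reversed: 'jwbkukrs'
Compare pairs: s[0]='s' vs s[7]='j' (mismatch), s[1]='r' vs s[6]='w' (mismatch), s[2]='k' vs s[5]='b' (mismatch), s[3]='u' vs s[4]='k' (mismatch)
Palindrome: No


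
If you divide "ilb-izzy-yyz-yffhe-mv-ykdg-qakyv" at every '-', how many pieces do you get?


Input string: 'ilb-izzy-yyz-yffhe-mv-ykdg-qakyv'
Delimiter: '-'
Split result: 'ilb', 'izzy', 'yyz', 'yffhe', 'mv', 'ykdg', 'qakyv'
Number of parts: 7


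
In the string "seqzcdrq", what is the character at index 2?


Input string: 'seqzcdrq'
Operation: get character at index 2
Index mapping: s[0]='s', s[1]='e', s[2]='q'
Result: 'q'


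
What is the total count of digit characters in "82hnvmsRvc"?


Input string: '82hnvmsRvc'
Operation: count digit characters (0-9)
Scan: '8'(digit), '2'(digit), 'h', 'n', 'v', 'm', 's', 'R', 'v', 'c'
Digits found: 2
Result: 2


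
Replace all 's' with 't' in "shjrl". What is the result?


Input string: 'shjrl'
Operation: replace 's' with 't'
Positions of 's': 0
After replacement: thjrl


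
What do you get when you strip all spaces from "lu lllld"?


Input string: 'lu lllld'
Operation: remove all spaces
Words: 'lu', 'lllld'
Join without spaces: lulllld


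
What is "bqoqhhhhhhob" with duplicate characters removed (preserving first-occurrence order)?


Input: 'bqoqhhhhhhob'
Operation: keep first occurrence of each character
Scan: s[0]='b' new -> keep; s[1]='q' new -> keep; s[2]='o' new -> keep; s[3]='q' seen -> skip; s[4]='h' new -> keep; s[5]='h' seen -> skip; s[6]='h' seen -> skip; s[7]='h' seen -> skip; s[8]='h' seen -> skip; s[9]='h' seen -> skip; s[10]='o' seen -> skip; s[11]='b' seen -> skip
Result: bqoh


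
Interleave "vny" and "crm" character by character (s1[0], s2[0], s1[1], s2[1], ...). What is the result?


String 1: 'vny'
String 2: 'crm'
Operation: alternate characters
Pairs: 'v'+'c', 'n'+'r', 'y'+'m'
Result: vcnrym


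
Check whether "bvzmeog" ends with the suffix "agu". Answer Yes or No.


Input string: 'bvzmeog'
Suffix to check: 'agu'
Last 3 characters of input: 'eog'
Match: False
Result: No


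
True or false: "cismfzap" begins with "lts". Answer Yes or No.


Input string: 'cismfzap'
Prefix to check: 'lts'
First 3 characters of input: 'cis'
Match: False
Result: No


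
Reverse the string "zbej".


Input string: 'zbej'
Operation: reverse character order
Original order: 'z' -> 'b' -> 'e' -> 'j'
Reversed order: 'j' -> 'e' -> 'b' -> 'z'
Result: jebz


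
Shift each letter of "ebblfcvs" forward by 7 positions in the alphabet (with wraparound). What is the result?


Input: 'ebblfcvs', shift = 7
Operation: for each letter, (position + 7) mod 26
Mapping: 'e'(4+7=11)->'l', 'b'(1+7=8)->'i', 'b'(1+7=8)->'i', 'l'(11+7=18)->'s', 'f'(5+7=12)->'m', 'c'(2+7=9)->'j', 'v'(21+7=28, 28 mod 26=2)->'c', 's'(18+7=25)->'z'
Result: liismjcz


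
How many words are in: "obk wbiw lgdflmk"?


Input string: 'obk wbiw lgdflmk'
Operation: split by spaces
Words found: 'obk', 'wbiw', 'lgdflmk'
Word count: 3


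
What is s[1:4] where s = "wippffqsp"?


Input string: 'wippffqsp'
Operation: slice [1:4]
Extract characters: s[1]='i', s[2]='p', s[3]='p'
Result: ipp


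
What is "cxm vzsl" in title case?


Input string: 'cxm vzsl'
Operation: capitalize first letter of each word
Word transformations: 'cxm'->'Cxm', 'vzsl'->'Vzsl'
Result: Cxm Vzsl


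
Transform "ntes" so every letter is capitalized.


Input string: 'ntes'
Operation: convert each letter to uppercase
Mapping: 'n'->'N', 't'->'T', 'e'->'E', 's'->'S'
Result: NTES


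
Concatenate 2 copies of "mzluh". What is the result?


Input string: 'mzluh'
Operation: repeat 2 times
Concatenation: 'mzluh' + 'mzluh'
Result: mzluhmzluh


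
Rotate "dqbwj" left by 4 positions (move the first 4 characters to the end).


Input: 'dqbwj', shift = 4
Operation: split at index 4 and swap parts
Front part s[0:4] = 'dqbw'
Back part s[4:] = 'j'
Rotated = back + front = 'j' + 'dqbw'
Result: jdqbw


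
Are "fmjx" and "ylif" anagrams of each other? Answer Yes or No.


String 1: 'fmjx' -> sorted: 'fjmx'
String 2: 'ylif' -> sorted: 'fily'
Compare sorted forms: 'fjmx' != 'fily'
Anagram: No


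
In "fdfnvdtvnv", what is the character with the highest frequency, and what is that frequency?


Input: 'fdfnvdtvnv'
Operation: tally each character
Counts: 'd':2, 'f':2, 'n':2, 't':1, 'v':3
Maximum: 'v' appears 3 times


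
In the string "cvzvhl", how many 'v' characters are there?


Input string: 'cvzvhl'
Target character: 'v'
Scan each position: s[1]='v', s[3]='v'
Matches found at indices: 1, 3
Total: 2


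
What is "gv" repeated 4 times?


Input string: 'gv'
Operation: repeat 4 times
Concatenation: 'gv' + 'gv' + 'gv' + 'gv'
Result: gvgvgvgv


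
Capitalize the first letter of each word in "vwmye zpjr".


Input string: 'vwmye zpjr'
Operation: capitalize first letter of each word
Word transformations: 'vwmye'->'Vwmye', 'zpjr'->'Zpjr'
Result: Vwmye Zpjr


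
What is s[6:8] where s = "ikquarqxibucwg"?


Input string: 'ikquarqxibucwg'
Operation: slice [6:8]
Extract characters: s[6]='q', s[7]='x'
Result: qx


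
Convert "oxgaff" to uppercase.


Input string: 'oxgaff'
Operation: convert each letter to uppercase
Mapping: 'o'->'O', 'x'->'X', 'g'->'G', 'a'->'A', 'f'->'F', 'f'->'F'
Result: OXGAFF


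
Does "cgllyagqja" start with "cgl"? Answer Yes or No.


Input string: 'cgllyagqja'
Prefix to check: 'cgl'
First 3 characters of input: 'cgl'
Match: True
Result: Yes


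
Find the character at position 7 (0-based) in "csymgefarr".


Input string: 'csymgefarr'
Operation: get character at index 7
Index mapping: s[0]='c', s[1]='s', s[2]='y', s[3]='m', s[4]='g', s[5]='e', s[6]='f', s[7]='a'
Result: 'a'
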